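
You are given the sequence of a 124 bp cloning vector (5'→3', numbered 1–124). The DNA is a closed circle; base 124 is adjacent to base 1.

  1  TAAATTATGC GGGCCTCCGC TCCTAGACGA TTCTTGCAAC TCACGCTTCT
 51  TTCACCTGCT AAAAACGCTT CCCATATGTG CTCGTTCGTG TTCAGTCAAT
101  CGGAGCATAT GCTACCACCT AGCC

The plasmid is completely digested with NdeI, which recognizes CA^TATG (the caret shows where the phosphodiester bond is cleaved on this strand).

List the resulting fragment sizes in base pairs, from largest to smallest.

NdeI sites (CATATG) start at positions 73, 106.
NdeI cuts after base 2 of each site, so after positions 74, 107.
Circular molecule, 2 cuts → 2 fragments:
  75–107 → 33 bp
  108–124 then 1–74 → 17 + 74 = 91 bp
Sorted largest to smallest: 91, 33 bp.

91, 33 bp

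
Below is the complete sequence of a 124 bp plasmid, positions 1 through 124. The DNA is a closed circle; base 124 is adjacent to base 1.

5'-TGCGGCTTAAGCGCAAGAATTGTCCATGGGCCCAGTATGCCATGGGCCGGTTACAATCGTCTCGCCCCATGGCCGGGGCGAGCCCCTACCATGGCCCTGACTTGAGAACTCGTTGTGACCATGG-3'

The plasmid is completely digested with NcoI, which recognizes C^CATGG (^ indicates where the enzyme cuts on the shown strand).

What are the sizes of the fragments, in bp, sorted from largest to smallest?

NcoI sites (CCATGG) start at positions 24, 40, 67, 89, 119.
NcoI cuts after the first base of each site, so after positions 24, 40, 67, 89, 119.
Circular molecule, 5 cuts → 5 fragments:
  25–40 → 16 bp
  41–67 → 27 bp
  68–89 → 22 bp
  90–119 → 30 bp
  120–124 then 1–24 → 5 + 24 = 29 bp
Sorted largest to smallest: 30, 29, 27, 22, 16 bp.

30, 29, 27, 22, 16 bp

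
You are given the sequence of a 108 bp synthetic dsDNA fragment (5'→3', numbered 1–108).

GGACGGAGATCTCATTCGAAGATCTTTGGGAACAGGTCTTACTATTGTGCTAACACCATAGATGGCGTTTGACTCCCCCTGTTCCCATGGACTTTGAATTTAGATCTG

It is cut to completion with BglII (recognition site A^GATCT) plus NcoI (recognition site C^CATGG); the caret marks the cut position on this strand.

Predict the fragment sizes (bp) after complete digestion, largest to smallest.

BglII sites (AGATCT) start at positions 7, 20, 102.
BglII cuts after the first base of each site, so after positions 7, 20, 102.
The NcoI site (CCATGG) starts at position 85.
NcoI cuts after the first base of each site, so after position 85.
Combined cut positions: 7, 20, 85, 102.
Linear molecule, 4 cuts → 5 fragments:
  1–7 → 7 bp
  8–20 → 13 bp
  21–85 → 65 bp
  86–102 → 17 bp
  103–108 → 6 bp
Sorted largest to smallest: 65, 17, 13, 7, 6 bp.

65, 17, 13, 7, 6 bp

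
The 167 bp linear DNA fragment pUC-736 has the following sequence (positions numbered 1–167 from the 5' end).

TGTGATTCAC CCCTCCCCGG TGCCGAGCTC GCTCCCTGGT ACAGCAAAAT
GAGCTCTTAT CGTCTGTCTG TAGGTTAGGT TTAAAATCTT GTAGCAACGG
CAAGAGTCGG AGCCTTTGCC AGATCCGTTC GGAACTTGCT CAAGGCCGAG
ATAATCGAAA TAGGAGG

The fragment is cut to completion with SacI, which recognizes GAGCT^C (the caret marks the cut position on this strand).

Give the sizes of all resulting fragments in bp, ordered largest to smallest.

SacI sites (GAGCTC) start at positions 25, 51.
SacI cuts after base 5 of each site (before the last base), so after positions 29, 55.
Linear molecule, 2 cuts → 3 fragments:
  1–29 → 29 bp
  30–55 → 26 bp
  56–167 → 112 bp
Sorted largest to smallest: 112, 29, 26 bp.

112, 29, 26 bp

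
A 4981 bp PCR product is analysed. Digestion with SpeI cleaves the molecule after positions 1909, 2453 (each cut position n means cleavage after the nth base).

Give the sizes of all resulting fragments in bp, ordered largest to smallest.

2528, 1909, 544 bp

Linear molecule, 2 cuts → 3 fragments:
  1909 − 0 = 1909 bp
  2453 − 1909 = 544 bp
  4981 − 2453 = 2528 bp
Sorted largest to smallest: 2528, 1909, 544 bp.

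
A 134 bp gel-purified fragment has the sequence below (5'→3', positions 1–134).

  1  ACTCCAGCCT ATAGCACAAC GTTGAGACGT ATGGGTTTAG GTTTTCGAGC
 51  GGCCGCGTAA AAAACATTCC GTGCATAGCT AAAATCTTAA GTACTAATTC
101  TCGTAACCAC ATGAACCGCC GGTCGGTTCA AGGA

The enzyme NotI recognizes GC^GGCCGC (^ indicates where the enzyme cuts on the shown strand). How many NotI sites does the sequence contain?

1

GCGGCCGC occurs starting at position 49.
NotI cuts at 1 site.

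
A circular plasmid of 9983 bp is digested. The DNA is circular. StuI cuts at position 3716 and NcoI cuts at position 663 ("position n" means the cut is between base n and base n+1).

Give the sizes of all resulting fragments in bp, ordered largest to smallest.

6930, 3053 bp

Combined cut positions (sorted): 663, 3716.
Circular molecule, 2 cuts → 2 fragments:
  3716 − 663 = 3053 bp
  wrap: 9983 − 3716 + 663 = 6930 bp
Sorted largest to smallest: 6930, 3053 bp.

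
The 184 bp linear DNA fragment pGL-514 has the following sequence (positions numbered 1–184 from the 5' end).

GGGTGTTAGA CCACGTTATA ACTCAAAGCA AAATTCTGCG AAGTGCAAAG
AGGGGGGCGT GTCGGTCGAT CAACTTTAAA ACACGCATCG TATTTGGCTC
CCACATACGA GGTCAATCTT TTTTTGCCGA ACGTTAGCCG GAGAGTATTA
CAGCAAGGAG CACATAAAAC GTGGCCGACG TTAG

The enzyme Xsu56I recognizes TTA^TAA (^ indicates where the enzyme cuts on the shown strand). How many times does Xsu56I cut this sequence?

TTATAA occurs starting at position 16.
Xsu56I cuts at 1 site.

1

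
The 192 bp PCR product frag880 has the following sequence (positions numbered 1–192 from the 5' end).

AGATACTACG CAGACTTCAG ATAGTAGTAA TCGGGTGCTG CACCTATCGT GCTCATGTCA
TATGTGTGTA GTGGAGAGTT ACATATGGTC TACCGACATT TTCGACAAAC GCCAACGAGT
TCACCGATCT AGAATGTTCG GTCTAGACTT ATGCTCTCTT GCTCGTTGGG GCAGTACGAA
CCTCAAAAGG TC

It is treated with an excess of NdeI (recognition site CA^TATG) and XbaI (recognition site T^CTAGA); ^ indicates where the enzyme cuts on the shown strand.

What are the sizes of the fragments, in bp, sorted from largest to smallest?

60, 50, 45, 23, 14 bp

NdeI sites (CATATG) start at positions 59, 82.
NdeI cuts after base 2 of each site, so after positions 60, 83.
XbaI sites (TCTAGA) start at positions 128, 142.
XbaI cuts after the first base of each site, so after positions 128, 142.
Combined cut positions: 60, 83, 128, 142.
Linear molecule, 4 cuts → 5 fragments:
  1–60 → 60 bp
  61–83 → 23 bp
  84–128 → 45 bp
  129–142 → 14 bp
  143–192 → 50 bp
Sorted largest to smallest: 60, 50, 45, 23, 14 bp.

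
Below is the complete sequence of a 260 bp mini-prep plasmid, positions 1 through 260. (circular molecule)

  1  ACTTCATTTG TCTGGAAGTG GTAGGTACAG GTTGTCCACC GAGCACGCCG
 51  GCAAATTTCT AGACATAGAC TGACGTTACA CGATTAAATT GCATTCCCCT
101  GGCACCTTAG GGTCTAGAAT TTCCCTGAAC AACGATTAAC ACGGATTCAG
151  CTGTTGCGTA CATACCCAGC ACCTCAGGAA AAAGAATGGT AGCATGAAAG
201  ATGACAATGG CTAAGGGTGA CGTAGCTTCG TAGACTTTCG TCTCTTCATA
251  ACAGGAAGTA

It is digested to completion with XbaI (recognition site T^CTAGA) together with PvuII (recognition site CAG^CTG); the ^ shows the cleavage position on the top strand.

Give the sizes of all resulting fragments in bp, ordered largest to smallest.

XbaI sites (TCTAGA) start at positions 58, 113.
XbaI cuts after the first base of each site, so after positions 58, 113.
The PvuII site (CAGCTG) starts at position 148.
PvuII cuts after base 3 of each site, so after position 150.
Combined cut positions: 58, 113, 150.
Circular molecule, 3 cuts → 3 fragments:
  59–113 → 55 bp
  114–150 → 37 bp
  151–260 then 1–58 → 110 + 58 = 168 bp
Sorted largest to smallest: 168, 55, 37 bp.

168, 55, 37 bp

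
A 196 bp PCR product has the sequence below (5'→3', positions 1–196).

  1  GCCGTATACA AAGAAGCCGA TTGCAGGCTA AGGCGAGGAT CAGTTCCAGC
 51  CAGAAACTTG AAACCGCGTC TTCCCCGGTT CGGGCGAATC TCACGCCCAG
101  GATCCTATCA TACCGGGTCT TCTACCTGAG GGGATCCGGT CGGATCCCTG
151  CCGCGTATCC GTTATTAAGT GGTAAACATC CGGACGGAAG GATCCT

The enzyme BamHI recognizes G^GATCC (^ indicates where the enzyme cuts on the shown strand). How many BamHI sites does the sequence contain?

4

GGATCC occurs starting at positions 100, 132, 142, 190.
BamHI cuts at 4 sites.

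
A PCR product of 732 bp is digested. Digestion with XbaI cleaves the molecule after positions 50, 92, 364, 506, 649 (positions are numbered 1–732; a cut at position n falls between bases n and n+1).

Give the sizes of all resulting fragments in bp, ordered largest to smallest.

272, 143, 142, 83, 50, 42 bp

Linear molecule, 5 cuts → 6 fragments:
  50 − 0 = 50 bp
  92 − 50 = 42 bp
  364 − 92 = 272 bp
  506 − 364 = 142 bp
  649 − 506 = 143 bp
  732 − 649 = 83 bp
Sorted largest to smallest: 272, 143, 142, 83, 50, 42 bp.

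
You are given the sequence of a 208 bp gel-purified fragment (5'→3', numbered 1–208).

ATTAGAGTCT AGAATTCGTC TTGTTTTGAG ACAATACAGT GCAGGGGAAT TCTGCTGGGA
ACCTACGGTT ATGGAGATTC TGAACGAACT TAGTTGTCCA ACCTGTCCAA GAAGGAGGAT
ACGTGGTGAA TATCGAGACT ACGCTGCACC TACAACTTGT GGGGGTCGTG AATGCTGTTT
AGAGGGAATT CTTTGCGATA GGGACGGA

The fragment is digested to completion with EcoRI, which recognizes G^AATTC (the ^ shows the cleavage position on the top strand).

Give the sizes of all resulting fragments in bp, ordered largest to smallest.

EcoRI sites (GAATTC) start at positions 12, 47, 186.
EcoRI cuts after the first base of each site, so after positions 12, 47, 186.
Linear molecule, 3 cuts → 4 fragments:
  1–12 → 12 bp
  13–47 → 35 bp
  48–186 → 139 bp
  187–208 → 22 bp
Sorted largest to smallest: 139, 35, 22, 12 bp.

139, 35, 22, 12 bp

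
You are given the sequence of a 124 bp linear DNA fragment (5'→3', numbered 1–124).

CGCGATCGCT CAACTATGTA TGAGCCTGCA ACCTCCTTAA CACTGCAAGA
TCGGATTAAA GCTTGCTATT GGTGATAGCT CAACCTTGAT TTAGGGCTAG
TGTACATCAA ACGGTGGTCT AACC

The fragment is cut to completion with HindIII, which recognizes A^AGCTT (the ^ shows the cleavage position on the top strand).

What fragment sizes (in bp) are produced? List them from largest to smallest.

65, 59 bp

The HindIII site (AAGCTT) starts at position 59.
HindIII cuts after the first base of each site, so after position 59.
Linear molecule, 1 cut → 2 fragments:
  1–59 → 59 bp
  60–124 → 65 bp
Sorted largest to smallest: 65, 59 bp.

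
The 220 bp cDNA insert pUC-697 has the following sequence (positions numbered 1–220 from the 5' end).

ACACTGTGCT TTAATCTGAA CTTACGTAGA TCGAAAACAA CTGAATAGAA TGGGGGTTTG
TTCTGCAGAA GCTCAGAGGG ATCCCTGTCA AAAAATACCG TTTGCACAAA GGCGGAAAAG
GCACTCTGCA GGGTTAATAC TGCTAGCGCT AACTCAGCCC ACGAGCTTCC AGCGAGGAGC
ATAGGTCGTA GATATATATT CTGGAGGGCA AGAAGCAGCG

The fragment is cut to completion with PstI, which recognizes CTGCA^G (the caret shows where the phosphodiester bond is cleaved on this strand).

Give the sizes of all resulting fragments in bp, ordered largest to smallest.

PstI sites (CTGCAG) start at positions 63, 126.
PstI cuts after base 5 of each site (before the last base), so after positions 67, 130.
Linear molecule, 2 cuts → 3 fragments:
  1–67 → 67 bp
  68–130 → 63 bp
  131–220 → 90 bp
Sorted largest to smallest: 90, 67, 63 bp.

90, 67, 63 bp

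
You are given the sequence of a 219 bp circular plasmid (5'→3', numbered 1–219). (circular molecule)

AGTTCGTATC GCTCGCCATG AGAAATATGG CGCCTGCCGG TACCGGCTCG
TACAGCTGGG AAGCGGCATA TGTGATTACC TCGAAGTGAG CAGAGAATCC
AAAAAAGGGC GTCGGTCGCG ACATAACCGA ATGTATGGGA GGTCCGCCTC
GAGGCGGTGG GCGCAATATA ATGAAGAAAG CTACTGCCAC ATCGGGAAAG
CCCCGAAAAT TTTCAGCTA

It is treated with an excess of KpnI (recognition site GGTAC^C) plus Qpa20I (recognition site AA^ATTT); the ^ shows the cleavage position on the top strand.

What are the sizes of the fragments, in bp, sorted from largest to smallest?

165, 54 bp

The KpnI site (GGTACC) starts at position 39.
KpnI cuts after base 5 of each site (before the last base), so after position 43.
The Qpa20I site (AAATTT) starts at position 207.
Qpa20I cuts after base 2 of each site, so after position 208.
Combined cut positions: 43, 208.
Circular molecule, 2 cuts → 2 fragments:
  44–208 → 165 bp
  209–219 then 1–43 → 11 + 43 = 54 bp
Sorted largest to smallest: 165, 54 bp.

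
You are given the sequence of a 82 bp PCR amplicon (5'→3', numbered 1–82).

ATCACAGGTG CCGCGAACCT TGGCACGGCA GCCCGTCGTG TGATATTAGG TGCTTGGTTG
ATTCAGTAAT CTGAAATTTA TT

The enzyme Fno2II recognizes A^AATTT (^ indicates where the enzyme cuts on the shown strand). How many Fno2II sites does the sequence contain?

1

AAATTT occurs starting at position 74.
Fno2II cuts at 1 site.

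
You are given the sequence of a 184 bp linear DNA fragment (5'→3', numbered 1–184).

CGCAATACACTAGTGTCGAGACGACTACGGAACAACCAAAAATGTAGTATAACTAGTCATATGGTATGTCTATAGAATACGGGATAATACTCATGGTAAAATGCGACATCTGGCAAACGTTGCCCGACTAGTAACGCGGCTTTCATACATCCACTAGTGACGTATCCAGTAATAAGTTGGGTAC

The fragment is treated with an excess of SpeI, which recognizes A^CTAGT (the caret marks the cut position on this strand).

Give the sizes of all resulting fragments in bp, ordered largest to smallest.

75, 43, 31, 26, 9 bp

SpeI sites (ACTAGT) start at positions 9, 52, 127, 153.
SpeI cuts after the first base of each site, so after positions 9, 52, 127, 153.
Linear molecule, 4 cuts → 5 fragments:
  1–9 → 9 bp
  10–52 → 43 bp
  53–127 → 75 bp
  128–153 → 26 bp
  154–184 → 31 bp
Sorted largest to smallest: 75, 43, 31, 26, 9 bp.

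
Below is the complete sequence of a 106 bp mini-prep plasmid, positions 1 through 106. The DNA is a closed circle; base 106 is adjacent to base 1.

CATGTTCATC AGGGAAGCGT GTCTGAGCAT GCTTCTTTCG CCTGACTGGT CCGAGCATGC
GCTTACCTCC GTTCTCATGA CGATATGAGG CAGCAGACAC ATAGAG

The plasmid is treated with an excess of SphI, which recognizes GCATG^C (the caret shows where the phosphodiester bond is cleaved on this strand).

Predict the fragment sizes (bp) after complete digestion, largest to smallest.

78, 28 bp

SphI sites (GCATGC) start at positions 27, 55.
SphI cuts after base 5 of each site (before the last base), so after positions 31, 59.
Circular molecule, 2 cuts → 2 fragments:
  32–59 → 28 bp
  60–106 then 1–31 → 47 + 31 = 78 bp
Sorted largest to smallest: 78, 28 bp.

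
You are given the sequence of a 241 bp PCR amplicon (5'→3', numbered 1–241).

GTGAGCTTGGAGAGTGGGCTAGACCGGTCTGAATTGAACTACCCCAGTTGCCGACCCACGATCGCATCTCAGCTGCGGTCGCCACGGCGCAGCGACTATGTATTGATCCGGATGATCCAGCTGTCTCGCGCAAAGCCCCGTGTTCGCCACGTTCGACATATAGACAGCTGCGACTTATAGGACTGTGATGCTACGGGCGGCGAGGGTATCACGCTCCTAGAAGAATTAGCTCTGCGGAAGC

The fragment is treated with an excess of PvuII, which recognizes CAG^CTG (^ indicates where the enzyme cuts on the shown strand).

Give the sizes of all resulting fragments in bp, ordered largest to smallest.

74, 72, 48, 47 bp

PvuII sites (CAGCTG) start at positions 70, 118, 165.
PvuII cuts after base 3 of each site, so after positions 72, 120, 167.
Linear molecule, 3 cuts → 4 fragments:
  1–72 → 72 bp
  73–120 → 48 bp
  121–167 → 47 bp
  168–241 → 74 bp
Sorted largest to smallest: 74, 72, 48, 47 bp.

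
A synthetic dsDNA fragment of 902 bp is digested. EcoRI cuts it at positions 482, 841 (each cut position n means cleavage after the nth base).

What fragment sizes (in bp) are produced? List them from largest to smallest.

Linear molecule, 2 cuts → 3 fragments:
  482 − 0 = 482 bp
  841 − 482 = 359 bp
  902 − 841 = 61 bp
Sorted largest to smallest: 482, 359, 61 bp.

482, 359, 61 bp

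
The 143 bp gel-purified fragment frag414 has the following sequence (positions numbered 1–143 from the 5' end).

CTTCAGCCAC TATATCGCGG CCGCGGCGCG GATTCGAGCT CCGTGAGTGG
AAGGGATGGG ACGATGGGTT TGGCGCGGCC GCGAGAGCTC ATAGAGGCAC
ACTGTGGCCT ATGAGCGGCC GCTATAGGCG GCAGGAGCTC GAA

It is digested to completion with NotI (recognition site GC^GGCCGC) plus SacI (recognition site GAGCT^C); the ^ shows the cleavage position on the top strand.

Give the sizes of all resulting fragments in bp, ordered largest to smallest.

NotI sites (GCGGCCGC) start at positions 17, 75, 115.
NotI cuts after base 2 of each site, so after positions 18, 76, 116.
SacI sites (GAGCTC) start at positions 36, 85, 135.
SacI cuts after base 5 of each site (before the last base), so after positions 40, 89, 139.
Combined cut positions: 18, 40, 76, 89, 116, 139.
Linear molecule, 6 cuts → 7 fragments:
  1–18 → 18 bp
  19–40 → 22 bp
  41–76 → 36 bp
  77–89 → 13 bp
  90–116 → 27 bp
  117–139 → 23 bp
  140–143 → 4 bp
Sorted largest to smallest: 36, 27, 23, 22, 18, 13, 4 bp.

36, 27, 23, 22, 18, 13, 4 bp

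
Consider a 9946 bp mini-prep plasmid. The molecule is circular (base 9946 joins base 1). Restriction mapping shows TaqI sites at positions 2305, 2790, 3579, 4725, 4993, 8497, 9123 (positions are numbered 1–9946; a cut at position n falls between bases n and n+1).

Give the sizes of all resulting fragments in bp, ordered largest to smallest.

3504, 3128, 1146, 789, 626, 485, 268 bp

Circular molecule, 7 cuts → 7 fragments:
  2790 − 2305 = 485 bp
  3579 − 2790 = 789 bp
  4725 − 3579 = 1146 bp
  4993 − 4725 = 268 bp
  8497 − 4993 = 3504 bp
  9123 − 8497 = 626 bp
  wrap: 9946 − 9123 + 2305 = 3128 bp
Sorted largest to smallest: 3504, 3128, 1146, 789, 626, 485, 268 bp.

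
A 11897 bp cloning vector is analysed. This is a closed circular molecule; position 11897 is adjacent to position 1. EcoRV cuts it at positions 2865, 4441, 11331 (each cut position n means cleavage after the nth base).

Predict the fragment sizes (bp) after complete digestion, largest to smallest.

Circular molecule, 3 cuts → 3 fragments:
  4441 − 2865 = 1576 bp
  11331 − 4441 = 6890 bp
  wrap: 11897 − 11331 + 2865 = 3431 bp
Sorted largest to smallest: 6890, 3431, 1576 bp.

6890, 3431, 1576 bp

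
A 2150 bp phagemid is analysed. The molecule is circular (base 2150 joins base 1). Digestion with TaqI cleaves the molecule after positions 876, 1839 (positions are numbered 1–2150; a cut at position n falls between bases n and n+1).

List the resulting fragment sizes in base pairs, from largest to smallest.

1187, 963 bp

Circular molecule, 2 cuts → 2 fragments:
  1839 − 876 = 963 bp
  wrap: 2150 − 1839 + 876 = 1187 bp
Sorted largest to smallest: 1187, 963 bp.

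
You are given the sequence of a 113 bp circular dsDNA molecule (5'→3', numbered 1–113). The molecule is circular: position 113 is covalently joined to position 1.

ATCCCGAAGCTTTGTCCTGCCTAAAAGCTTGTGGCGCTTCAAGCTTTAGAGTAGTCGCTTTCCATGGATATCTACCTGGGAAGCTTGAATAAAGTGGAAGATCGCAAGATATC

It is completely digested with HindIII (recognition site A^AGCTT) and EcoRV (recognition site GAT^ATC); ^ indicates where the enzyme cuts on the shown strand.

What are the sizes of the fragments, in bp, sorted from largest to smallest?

29, 28, 18, 16, 12, 10 bp

HindIII sites (AAGCTT) start at positions 7, 25, 41, 81.
HindIII cuts after the first base of each site, so after positions 7, 25, 41, 81.
EcoRV sites (GATATC) start at positions 67, 108.
EcoRV cuts after base 3 of each site, so after positions 69, 110.
Combined cut positions: 7, 25, 41, 69, 81, 110.
Circular molecule, 6 cuts → 6 fragments:
  8–25 → 18 bp
  26–41 → 16 bp
  42–69 → 28 bp
  70–81 → 12 bp
  82–110 → 29 bp
  111–113 then 1–7 → 3 + 7 = 10 bp
Sorted largest to smallest: 29, 28, 18, 16, 12, 10 bp.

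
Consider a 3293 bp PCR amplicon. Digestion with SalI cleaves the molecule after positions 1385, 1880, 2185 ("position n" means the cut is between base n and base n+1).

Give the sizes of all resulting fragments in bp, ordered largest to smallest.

1385, 1108, 495, 305 bp

Linear molecule, 3 cuts → 4 fragments:
  1385 − 0 = 1385 bp
  1880 − 1385 = 495 bp
  2185 − 1880 = 305 bp
  3293 − 2185 = 1108 bp
Sorted largest to smallest: 1385, 1108, 495, 305 bp.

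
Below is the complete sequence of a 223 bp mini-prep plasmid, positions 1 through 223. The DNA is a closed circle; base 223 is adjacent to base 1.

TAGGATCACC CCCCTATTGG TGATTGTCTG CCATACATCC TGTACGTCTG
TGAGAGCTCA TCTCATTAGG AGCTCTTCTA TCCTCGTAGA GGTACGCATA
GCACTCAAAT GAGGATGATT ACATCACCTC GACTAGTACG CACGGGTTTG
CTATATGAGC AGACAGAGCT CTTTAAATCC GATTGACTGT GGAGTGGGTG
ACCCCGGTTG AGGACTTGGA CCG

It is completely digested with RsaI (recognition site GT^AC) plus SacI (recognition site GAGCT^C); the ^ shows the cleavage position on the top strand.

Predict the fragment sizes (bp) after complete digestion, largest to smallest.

96, 44, 33, 19, 16, 15 bp

RsaI sites (GTAC) start at positions 42, 92, 136.
RsaI cuts after base 2 of each site, so after positions 43, 93, 137.
SacI sites (GAGCTC) start at positions 54, 70, 166.
SacI cuts after base 5 of each site (before the last base), so after positions 58, 74, 170.
Combined cut positions: 43, 58, 74, 93, 137, 170.
Circular molecule, 6 cuts → 6 fragments:
  44–58 → 15 bp
  59–74 → 16 bp
  75–93 → 19 bp
  94–137 → 44 bp
  138–170 → 33 bp
  171–223 then 1–43 → 53 + 43 = 96 bp
Sorted largest to smallest: 96, 44, 33, 19, 16, 15 bp.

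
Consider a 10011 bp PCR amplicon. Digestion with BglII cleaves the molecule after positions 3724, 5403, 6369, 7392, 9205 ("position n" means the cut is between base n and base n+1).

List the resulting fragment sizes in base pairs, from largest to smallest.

Linear molecule, 5 cuts → 6 fragments:
  3724 − 0 = 3724 bp
  5403 − 3724 = 1679 bp
  6369 − 5403 = 966 bp
  7392 − 6369 = 1023 bp
  9205 − 7392 = 1813 bp
  10011 − 9205 = 806 bp
Sorted largest to smallest: 3724, 1813, 1679, 1023, 966, 806 bp.

3724, 1813, 1679, 1023, 966, 806 bp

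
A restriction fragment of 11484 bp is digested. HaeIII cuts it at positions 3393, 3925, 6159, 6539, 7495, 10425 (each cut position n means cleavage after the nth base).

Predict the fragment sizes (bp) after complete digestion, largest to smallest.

Linear molecule, 6 cuts → 7 fragments:
  3393 − 0 = 3393 bp
  3925 − 3393 = 532 bp
  6159 − 3925 = 2234 bp
  6539 − 6159 = 380 bp
  7495 − 6539 = 956 bp
  10425 − 7495 = 2930 bp
  11484 − 10425 = 1059 bp
Sorted largest to smallest: 3393, 2930, 2234, 1059, 956, 532, 380 bp.

3393, 2930, 2234, 1059, 956, 532, 380 bp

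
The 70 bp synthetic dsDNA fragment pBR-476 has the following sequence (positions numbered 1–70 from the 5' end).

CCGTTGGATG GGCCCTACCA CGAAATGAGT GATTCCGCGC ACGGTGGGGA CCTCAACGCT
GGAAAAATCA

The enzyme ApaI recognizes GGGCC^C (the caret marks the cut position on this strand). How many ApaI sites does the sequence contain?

GGGCCC occurs starting at position 10.
ApaI cuts at 1 site.

1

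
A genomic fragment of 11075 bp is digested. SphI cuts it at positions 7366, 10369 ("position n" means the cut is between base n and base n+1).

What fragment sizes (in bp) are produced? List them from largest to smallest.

Linear molecule, 2 cuts → 3 fragments:
  7366 − 0 = 7366 bp
  10369 − 7366 = 3003 bp
  11075 − 10369 = 706 bp
Sorted largest to smallest: 7366, 3003, 706 bp.

7366, 3003, 706 bp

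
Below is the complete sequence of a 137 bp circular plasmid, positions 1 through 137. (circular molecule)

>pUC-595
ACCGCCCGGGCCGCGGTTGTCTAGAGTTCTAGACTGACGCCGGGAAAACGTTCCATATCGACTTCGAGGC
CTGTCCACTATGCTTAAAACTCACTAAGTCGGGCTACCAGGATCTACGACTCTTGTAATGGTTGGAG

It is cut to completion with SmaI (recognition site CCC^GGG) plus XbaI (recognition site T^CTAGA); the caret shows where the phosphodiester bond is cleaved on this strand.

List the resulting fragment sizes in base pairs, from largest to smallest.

116, 13, 8 bp

The SmaI site (CCCGGG) starts at position 5.
SmaI cuts after base 3 of each site, so after position 7.
XbaI sites (TCTAGA) start at positions 20, 28.
XbaI cuts after the first base of each site, so after positions 20, 28.
Combined cut positions: 7, 20, 28.
Circular molecule, 3 cuts → 3 fragments:
  8–20 → 13 bp
  21–28 → 8 bp
  29–137 then 1–7 → 109 + 7 = 116 bp
Sorted largest to smallest: 116, 13, 8 bp.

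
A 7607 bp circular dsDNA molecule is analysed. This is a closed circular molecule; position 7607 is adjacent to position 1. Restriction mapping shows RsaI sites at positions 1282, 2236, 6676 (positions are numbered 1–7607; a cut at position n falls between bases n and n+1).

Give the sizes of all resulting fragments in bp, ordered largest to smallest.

4440, 2213, 954 bp

Circular molecule, 3 cuts → 3 fragments:
  2236 − 1282 = 954 bp
  6676 − 2236 = 4440 bp
  wrap: 7607 − 6676 + 1282 = 2213 bp
Sorted largest to smallest: 4440, 2213, 954 bp.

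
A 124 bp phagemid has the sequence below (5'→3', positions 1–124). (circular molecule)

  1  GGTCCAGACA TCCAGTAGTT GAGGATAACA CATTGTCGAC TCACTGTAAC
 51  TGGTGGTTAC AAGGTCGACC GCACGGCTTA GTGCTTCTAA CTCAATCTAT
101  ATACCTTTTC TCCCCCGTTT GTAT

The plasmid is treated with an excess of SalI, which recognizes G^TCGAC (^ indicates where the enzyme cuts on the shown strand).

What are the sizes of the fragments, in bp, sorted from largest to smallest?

95, 29 bp

SalI sites (GTCGAC) start at positions 35, 64.
SalI cuts after the first base of each site, so after positions 35, 64.
Circular molecule, 2 cuts → 2 fragments:
  36–64 → 29 bp
  65–124 then 1–35 → 60 + 35 = 95 bp
Sorted largest to smallest: 95, 29 bp.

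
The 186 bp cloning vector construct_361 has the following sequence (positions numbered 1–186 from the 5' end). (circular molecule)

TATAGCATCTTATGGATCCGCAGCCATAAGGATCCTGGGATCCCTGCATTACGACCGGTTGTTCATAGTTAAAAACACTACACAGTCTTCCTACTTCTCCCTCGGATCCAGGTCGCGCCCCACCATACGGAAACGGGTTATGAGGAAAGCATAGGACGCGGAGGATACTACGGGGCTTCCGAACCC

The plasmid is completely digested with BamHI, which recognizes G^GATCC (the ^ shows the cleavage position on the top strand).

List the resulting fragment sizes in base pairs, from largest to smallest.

96, 66, 16, 8 bp

BamHI sites (GGATCC) start at positions 14, 30, 38, 104.
BamHI cuts after the first base of each site, so after positions 14, 30, 38, 104.
Circular molecule, 4 cuts → 4 fragments:
  15–30 → 16 bp
  31–38 → 8 bp
  39–104 → 66 bp
  105–186 then 1–14 → 82 + 14 = 96 bp
Sorted largest to smallest: 96, 66, 16, 8 bp.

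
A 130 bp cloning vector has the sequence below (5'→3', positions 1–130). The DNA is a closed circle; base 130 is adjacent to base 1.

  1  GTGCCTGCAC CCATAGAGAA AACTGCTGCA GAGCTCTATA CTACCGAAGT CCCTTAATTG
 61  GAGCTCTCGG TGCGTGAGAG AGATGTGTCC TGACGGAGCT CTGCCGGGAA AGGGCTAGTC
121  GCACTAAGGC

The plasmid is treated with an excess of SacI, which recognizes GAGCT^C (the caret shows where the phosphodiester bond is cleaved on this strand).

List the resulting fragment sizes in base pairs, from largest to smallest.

SacI sites (GAGCTC) start at positions 31, 61, 96.
SacI cuts after base 5 of each site (before the last base), so after positions 35, 65, 100.
Circular molecule, 3 cuts → 3 fragments:
  36–65 → 30 bp
  66–100 → 35 bp
  101–130 then 1–35 → 30 + 35 = 65 bp
Sorted largest to smallest: 65, 35, 30 bp.

65, 35, 30 bp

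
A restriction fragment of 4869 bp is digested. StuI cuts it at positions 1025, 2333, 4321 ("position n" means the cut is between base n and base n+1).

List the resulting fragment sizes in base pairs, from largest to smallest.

Linear molecule, 3 cuts → 4 fragments:
  1025 − 0 = 1025 bp
  2333 − 1025 = 1308 bp
  4321 − 2333 = 1988 bp
  4869 − 4321 = 548 bp
Sorted largest to smallest: 1988, 1308, 1025, 548 bp.

1988, 1308, 1025, 548 bp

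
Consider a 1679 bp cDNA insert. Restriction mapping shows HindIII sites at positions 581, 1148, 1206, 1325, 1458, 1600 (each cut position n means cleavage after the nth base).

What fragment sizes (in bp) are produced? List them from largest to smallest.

Linear molecule, 6 cuts → 7 fragments:
  581 − 0 = 581 bp
  1148 − 581 = 567 bp
  1206 − 1148 = 58 bp
  1325 − 1206 = 119 bp
  1458 − 1325 = 133 bp
  1600 − 1458 = 142 bp
  1679 − 1600 = 79 bp
Sorted largest to smallest: 581, 567, 142, 133, 119, 79, 58 bp.

581, 567, 142, 133, 119, 79, 58 bp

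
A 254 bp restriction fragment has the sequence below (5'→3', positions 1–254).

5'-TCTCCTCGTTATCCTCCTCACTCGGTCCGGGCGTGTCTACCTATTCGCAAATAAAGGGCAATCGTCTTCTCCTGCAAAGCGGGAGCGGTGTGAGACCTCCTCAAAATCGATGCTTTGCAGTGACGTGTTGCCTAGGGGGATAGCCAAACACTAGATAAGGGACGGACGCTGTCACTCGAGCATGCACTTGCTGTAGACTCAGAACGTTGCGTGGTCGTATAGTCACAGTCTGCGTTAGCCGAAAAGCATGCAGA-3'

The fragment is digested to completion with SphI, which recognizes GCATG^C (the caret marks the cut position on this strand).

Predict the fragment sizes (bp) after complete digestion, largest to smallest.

184, 66, 4 bp

SphI sites (GCATGC) start at positions 180, 246.
SphI cuts after base 5 of each site (before the last base), so after positions 184, 250.
Linear molecule, 2 cuts → 3 fragments:
  1–184 → 184 bp
  185–250 → 66 bp
  251–254 → 4 bp
Sorted largest to smallest: 184, 66, 4 bp.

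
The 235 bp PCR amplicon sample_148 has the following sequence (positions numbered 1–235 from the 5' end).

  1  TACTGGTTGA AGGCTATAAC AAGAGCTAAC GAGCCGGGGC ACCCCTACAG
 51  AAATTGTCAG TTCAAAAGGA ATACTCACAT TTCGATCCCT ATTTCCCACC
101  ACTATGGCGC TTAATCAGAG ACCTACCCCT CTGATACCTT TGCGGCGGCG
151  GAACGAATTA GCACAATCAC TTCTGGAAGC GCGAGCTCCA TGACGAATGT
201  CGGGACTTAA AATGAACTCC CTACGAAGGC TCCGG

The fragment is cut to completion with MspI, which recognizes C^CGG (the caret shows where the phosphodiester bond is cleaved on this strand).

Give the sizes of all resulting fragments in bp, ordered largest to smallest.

MspI sites (CCGG) start at positions 34, 232.
MspI cuts after the first base of each site, so after positions 34, 232.
Linear molecule, 2 cuts → 3 fragments:
  1–34 → 34 bp
  35–232 → 198 bp
  233–235 → 3 bp
Sorted largest to smallest: 198, 34, 3 bp.

198, 34, 3 bp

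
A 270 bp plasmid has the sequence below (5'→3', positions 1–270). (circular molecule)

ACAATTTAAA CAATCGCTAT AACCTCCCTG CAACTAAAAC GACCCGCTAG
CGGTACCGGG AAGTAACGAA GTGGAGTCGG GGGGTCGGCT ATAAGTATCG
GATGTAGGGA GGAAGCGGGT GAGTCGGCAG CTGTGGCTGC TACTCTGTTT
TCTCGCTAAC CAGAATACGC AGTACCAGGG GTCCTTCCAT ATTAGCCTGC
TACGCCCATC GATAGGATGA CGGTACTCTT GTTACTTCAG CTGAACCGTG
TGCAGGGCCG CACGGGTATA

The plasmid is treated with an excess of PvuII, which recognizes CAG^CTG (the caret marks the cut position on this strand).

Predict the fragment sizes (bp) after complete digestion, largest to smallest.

PvuII sites (CAGCTG) start at positions 128, 238.
PvuII cuts after base 3 of each site, so after positions 130, 240.
Circular molecule, 2 cuts → 2 fragments:
  131–240 → 110 bp
  241–270 then 1–130 → 30 + 130 = 160 bp
Sorted largest to smallest: 160, 110 bp.

160, 110 bp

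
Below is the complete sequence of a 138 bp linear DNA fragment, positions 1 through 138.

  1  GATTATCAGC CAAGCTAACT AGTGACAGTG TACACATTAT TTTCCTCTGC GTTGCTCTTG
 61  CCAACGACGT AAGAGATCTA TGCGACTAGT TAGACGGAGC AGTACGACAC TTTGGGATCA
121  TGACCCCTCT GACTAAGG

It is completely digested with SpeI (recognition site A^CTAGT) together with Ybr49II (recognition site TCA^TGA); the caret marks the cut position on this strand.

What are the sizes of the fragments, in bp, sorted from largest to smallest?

SpeI sites (ACTAGT) start at positions 18, 85.
SpeI cuts after the first base of each site, so after positions 18, 85.
The Ybr49II site (TCATGA) starts at position 118.
Ybr49II cuts after base 3 of each site, so after position 120.
Combined cut positions: 18, 85, 120.
Linear molecule, 3 cuts → 4 fragments:
  1–18 → 18 bp
  19–85 → 67 bp
  86–120 → 35 bp
  121–138 → 18 bp
Sorted largest to smallest: 67, 35, 18, 18 bp.

67, 35, 18, 18 bp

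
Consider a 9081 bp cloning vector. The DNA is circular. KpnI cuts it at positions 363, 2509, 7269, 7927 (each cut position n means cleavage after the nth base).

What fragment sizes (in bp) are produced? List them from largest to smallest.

Circular molecule, 4 cuts → 4 fragments:
  2509 − 363 = 2146 bp
  7269 − 2509 = 4760 bp
  7927 − 7269 = 658 bp
  wrap: 9081 − 7927 + 363 = 1517 bp
Sorted largest to smallest: 4760, 2146, 1517, 658 bp.

4760, 2146, 1517, 658 bp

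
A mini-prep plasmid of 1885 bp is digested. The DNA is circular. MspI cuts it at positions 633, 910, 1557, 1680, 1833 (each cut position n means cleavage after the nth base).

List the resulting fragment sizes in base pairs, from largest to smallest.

Circular molecule, 5 cuts → 5 fragments:
  910 − 633 = 277 bp
  1557 − 910 = 647 bp
  1680 − 1557 = 123 bp
  1833 − 1680 = 153 bp
  wrap: 1885 − 1833 + 633 = 685 bp
Sorted largest to smallest: 685, 647, 277, 153, 123 bp.

685, 647, 277, 153, 123 bp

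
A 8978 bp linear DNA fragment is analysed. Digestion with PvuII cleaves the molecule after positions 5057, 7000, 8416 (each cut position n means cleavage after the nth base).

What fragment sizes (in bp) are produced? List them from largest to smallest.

5057, 1943, 1416, 562 bp

Linear molecule, 3 cuts → 4 fragments:
  5057 − 0 = 5057 bp
  7000 − 5057 = 1943 bp
  8416 − 7000 = 1416 bp
  8978 − 8416 = 562 bp
Sorted largest to smallest: 5057, 1943, 1416, 562 bp.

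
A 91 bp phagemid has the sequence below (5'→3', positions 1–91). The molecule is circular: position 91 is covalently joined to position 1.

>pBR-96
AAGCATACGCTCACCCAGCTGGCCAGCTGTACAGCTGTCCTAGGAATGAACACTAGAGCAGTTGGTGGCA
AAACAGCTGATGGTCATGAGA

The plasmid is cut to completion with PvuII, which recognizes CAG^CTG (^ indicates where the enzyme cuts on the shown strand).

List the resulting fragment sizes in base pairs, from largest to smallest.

PvuII sites (CAGCTG) start at positions 16, 24, 32, 74.
PvuII cuts after base 3 of each site, so after positions 18, 26, 34, 76.
Circular molecule, 4 cuts → 4 fragments:
  19–26 → 8 bp
  27–34 → 8 bp
  35–76 → 42 bp
  77–91 then 1–18 → 15 + 18 = 33 bp
Sorted largest to smallest: 42, 33, 8, 8 bp.

42, 33, 8, 8 bp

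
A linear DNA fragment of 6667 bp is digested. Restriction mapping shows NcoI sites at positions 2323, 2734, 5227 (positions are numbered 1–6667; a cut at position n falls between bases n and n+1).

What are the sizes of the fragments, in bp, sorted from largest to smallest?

Linear molecule, 3 cuts → 4 fragments:
  2323 − 0 = 2323 bp
  2734 − 2323 = 411 bp
  5227 − 2734 = 2493 bp
  6667 − 5227 = 1440 bp
Sorted largest to smallest: 2493, 2323, 1440, 411 bp.

2493, 2323, 1440, 411 bp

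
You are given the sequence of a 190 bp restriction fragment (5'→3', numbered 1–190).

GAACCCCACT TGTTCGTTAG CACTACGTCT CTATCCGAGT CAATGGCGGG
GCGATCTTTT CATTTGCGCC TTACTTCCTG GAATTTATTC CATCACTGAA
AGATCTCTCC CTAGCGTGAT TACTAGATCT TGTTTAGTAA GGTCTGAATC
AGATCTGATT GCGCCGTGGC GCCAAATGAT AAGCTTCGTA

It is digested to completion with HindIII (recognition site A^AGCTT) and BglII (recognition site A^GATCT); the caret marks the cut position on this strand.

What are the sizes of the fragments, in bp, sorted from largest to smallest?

The HindIII site (AAGCTT) starts at position 181.
HindIII cuts after the first base of each site, so after position 181.
BglII sites (AGATCT) start at positions 101, 125, 151.
BglII cuts after the first base of each site, so after positions 101, 125, 151.
Combined cut positions: 101, 125, 151, 181.
Linear molecule, 4 cuts → 5 fragments:
  1–101 → 101 bp
  102–125 → 24 bp
  126–151 → 26 bp
  152–181 → 30 bp
  182–190 → 9 bp
Sorted largest to smallest: 101, 30, 26, 24, 9 bp.

101, 30, 26, 24, 9 bp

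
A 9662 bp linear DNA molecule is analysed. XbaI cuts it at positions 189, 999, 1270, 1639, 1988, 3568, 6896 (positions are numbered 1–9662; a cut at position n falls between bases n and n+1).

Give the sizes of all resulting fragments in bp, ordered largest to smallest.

3328, 2766, 1580, 810, 369, 349, 271, 189 bp

Linear molecule, 7 cuts → 8 fragments:
  189 − 0 = 189 bp
  999 − 189 = 810 bp
  1270 − 999 = 271 bp
  1639 − 1270 = 369 bp
  1988 − 1639 = 349 bp
  3568 − 1988 = 1580 bp
  6896 − 3568 = 3328 bp
  9662 − 6896 = 2766 bp
Sorted largest to smallest: 3328, 2766, 1580, 810, 369, 349, 271, 189 bp.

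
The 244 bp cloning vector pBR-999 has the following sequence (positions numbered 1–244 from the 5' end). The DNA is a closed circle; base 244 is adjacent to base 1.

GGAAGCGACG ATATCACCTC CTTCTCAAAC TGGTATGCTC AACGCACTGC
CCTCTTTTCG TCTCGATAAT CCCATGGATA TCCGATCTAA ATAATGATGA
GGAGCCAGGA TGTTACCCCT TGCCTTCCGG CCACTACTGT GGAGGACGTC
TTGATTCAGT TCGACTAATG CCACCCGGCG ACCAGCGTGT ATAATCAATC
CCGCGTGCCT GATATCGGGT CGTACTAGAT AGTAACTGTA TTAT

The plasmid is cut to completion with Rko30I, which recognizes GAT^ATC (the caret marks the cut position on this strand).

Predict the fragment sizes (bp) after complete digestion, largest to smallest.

Rko30I sites (GATATC) start at positions 10, 77, 211.
Rko30I cuts after base 3 of each site, so after positions 12, 79, 213.
Circular molecule, 3 cuts → 3 fragments:
  13–79 → 67 bp
  80–213 → 134 bp
  214–244 then 1–12 → 31 + 12 = 43 bp
Sorted largest to smallest: 134, 67, 43 bp.

134, 67, 43 bp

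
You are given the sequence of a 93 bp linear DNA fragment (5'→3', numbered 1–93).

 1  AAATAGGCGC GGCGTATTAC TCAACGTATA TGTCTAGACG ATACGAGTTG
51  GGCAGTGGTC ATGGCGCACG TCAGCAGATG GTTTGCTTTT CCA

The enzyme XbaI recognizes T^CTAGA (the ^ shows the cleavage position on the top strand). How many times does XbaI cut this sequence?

1

TCTAGA occurs starting at position 33.
XbaI cuts at 1 site.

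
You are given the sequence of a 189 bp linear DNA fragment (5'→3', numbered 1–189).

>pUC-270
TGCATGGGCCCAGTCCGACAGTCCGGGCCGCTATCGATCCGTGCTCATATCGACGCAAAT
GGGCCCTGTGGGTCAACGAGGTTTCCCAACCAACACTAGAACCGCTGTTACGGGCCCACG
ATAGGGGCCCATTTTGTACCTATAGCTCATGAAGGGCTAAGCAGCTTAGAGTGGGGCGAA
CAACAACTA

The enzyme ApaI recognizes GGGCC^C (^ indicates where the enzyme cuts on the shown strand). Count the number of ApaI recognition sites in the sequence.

4

GGGCCC occurs starting at positions 6, 61, 112, 125.
ApaI cuts at 4 sites.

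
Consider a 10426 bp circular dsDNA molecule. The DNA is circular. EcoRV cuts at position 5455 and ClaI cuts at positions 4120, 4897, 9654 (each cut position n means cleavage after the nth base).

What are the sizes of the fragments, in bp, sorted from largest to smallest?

Combined cut positions (sorted): 4120, 4897, 5455, 9654.
Circular molecule, 4 cuts → 4 fragments:
  4897 − 4120 = 777 bp
  5455 − 4897 = 558 bp
  9654 − 5455 = 4199 bp
  wrap: 10426 − 9654 + 4120 = 4892 bp
Sorted largest to smallest: 4892, 4199, 777, 558 bp.

4892, 4199, 777, 558 bp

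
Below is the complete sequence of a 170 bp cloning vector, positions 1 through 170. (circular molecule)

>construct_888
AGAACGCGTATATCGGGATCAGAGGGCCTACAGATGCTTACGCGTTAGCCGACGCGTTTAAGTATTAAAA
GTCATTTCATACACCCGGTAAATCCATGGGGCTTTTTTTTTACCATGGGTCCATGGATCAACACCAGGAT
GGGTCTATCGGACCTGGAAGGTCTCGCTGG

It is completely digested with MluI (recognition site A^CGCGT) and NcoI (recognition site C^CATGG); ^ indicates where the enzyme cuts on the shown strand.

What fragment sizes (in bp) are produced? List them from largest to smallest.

MluI sites (ACGCGT) start at positions 4, 40, 52.
MluI cuts after the first base of each site, so after positions 4, 40, 52.
NcoI sites (CCATGG) start at positions 94, 113, 121.
NcoI cuts after the first base of each site, so after positions 94, 113, 121.
Combined cut positions: 4, 40, 52, 94, 113, 121.
Circular molecule, 6 cuts → 6 fragments:
  5–40 → 36 bp
  41–52 → 12 bp
  53–94 → 42 bp
  95–113 → 19 bp
  114–121 → 8 bp
  122–170 then 1–4 → 49 + 4 = 53 bp
Sorted largest to smallest: 53, 42, 36, 19, 12, 8 bp.

53, 42, 36, 19, 12, 8 bp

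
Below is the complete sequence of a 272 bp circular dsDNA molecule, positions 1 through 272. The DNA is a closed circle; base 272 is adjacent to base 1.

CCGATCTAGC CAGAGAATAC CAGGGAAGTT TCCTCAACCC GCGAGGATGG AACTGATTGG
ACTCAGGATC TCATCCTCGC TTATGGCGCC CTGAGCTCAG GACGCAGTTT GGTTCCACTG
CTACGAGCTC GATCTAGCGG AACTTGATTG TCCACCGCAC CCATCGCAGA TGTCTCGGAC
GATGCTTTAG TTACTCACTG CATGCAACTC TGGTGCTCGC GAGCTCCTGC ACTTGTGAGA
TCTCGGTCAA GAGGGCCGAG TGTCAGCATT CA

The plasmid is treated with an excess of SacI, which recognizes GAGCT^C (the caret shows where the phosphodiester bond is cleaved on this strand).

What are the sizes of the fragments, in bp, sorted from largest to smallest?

144, 96, 32 bp

SacI sites (GAGCTC) start at positions 93, 125, 221.
SacI cuts after base 5 of each site (before the last base), so after positions 97, 129, 225.
Circular molecule, 3 cuts → 3 fragments:
  98–129 → 32 bp
  130–225 → 96 bp
  226–272 then 1–97 → 47 + 97 = 144 bp
Sorted largest to smallest: 144, 96, 32 bp.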